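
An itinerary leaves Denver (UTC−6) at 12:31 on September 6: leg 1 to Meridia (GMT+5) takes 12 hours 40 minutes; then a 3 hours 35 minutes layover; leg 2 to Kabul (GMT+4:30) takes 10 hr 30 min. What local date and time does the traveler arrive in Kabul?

01:46 on September 8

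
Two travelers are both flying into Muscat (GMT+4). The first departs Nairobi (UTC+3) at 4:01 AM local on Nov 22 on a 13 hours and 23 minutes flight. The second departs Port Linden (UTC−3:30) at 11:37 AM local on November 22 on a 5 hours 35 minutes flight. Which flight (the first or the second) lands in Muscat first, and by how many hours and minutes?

the first, by 6 hours 18 minutes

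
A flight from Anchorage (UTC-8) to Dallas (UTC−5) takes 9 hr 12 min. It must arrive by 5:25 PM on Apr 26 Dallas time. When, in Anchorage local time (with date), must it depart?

5:13 AM on April 26

Target arrival in UTC: 5:25 PM + 5:00 = 10:25 PM on Apr 26.
Subtract 9 hours 12 minutes → departure 1:13 PM UTC on Apr 26.
Anchorage is UTC−8:00: 1:13 PM − 8:00 = 5:13 AM on Apr 26.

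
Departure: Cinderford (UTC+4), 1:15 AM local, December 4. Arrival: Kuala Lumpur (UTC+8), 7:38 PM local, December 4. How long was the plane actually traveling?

Departure in UTC: 1:15 AM − 4:00 = 9:15 PM on Dec 3.
Arrival in UTC: 7:38 PM − 8:00 = 11:38 AM on Dec 4.
Elapsed = 11:38 AM − 9:15 PM (+1 day) = 14 hours 23 minutes.

14 hours 23 minutes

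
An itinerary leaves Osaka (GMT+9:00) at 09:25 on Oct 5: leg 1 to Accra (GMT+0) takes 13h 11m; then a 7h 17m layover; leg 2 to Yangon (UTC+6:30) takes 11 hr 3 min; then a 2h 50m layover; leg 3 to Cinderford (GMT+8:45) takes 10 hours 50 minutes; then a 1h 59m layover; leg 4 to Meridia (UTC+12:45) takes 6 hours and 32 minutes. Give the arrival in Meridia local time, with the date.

18:52 on Oct 7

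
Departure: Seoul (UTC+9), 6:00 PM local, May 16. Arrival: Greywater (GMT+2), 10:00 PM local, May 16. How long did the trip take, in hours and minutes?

11 hours

Departure in UTC: 6:00 PM − 9:00 = 9:00 AM on May 16.
Arrival in UTC: 10:00 PM − 2:00 = 8:00 PM on May 16.
Elapsed = 8:00 PM − 9:00 AM = 11 hours.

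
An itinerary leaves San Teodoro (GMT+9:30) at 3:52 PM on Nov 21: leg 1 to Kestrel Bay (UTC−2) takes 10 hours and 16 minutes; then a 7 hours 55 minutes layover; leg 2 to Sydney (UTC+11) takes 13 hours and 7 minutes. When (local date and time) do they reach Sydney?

12:40 AM on Nov 23

Convert departure to UTC: 3:52 PM − 9:30 = 6:22 AM UTC on Nov 21.
Add 10 hours 16 minutes leg 1 → 4:38 PM UTC.
Add 7 hours 55 minutes layover in Kestrel Bay → 12:33 AM UTC (Nov 22).
Add 13 hours and 7 minutes leg 2 → 1:40 PM UTC.
Sydney is UTC+11:00, so local arrival = 1:40 PM + 11:00 = 12:40 AM on Nov 23.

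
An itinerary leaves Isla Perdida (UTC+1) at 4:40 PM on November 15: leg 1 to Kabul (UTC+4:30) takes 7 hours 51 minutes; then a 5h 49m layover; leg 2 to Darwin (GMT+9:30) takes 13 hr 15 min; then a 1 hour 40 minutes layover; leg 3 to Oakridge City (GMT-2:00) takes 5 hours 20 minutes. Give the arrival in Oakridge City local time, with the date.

11:35 PM on November 16

Convert departure to UTC: 4:40 PM − 1:00 = 3:40 PM UTC on Nov 15.
Add 7 hours 51 minutes leg 1 → 11:31 PM UTC.
Add 5 hours and 49 minutes layover in Kabul → 5:20 AM UTC (Nov 16).
Add 13 hours 15 minutes leg 2 → 6:35 PM UTC.
Add 1 hour and 40 minutes layover in Darwin → 8:15 PM UTC.
Add 5 hours 20 minutes leg 3 → 1:35 AM UTC (Nov 17).
Oakridge City is UTC−2:00, so local arrival = 1:35 AM − 2:00 = 11:35 PM on Nov 16.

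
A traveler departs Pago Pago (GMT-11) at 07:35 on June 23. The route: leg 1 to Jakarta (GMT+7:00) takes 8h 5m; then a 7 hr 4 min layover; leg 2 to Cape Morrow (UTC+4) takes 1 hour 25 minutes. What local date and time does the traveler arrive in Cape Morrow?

15:09 on June 24

Convert departure to UTC: 07:35 + 11:00 = 18:35 UTC on Jun 23.
Add 8 hours 5 minutes leg 1 → 02:40 UTC (Jun 24).
Add 7 hours 4 minutes layover in Jakarta → 09:44 UTC.
Add 1 hour and 25 minutes leg 2 → 11:09 UTC.
Cape Morrow is UTC+4:00, so local arrival = 11:09 + 4:00 = 15:09 on Jun 24.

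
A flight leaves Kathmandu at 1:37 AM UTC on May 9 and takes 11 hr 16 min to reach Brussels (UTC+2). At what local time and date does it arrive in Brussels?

Departure is given in UTC: 1:37 AM on May 9.
Add 11 hours 16 minutes → 12:53 PM UTC.
Brussels is UTC+2:00: 12:53 PM + 2:00 = 2:53 PM on May 9.

2:53 PM on May 9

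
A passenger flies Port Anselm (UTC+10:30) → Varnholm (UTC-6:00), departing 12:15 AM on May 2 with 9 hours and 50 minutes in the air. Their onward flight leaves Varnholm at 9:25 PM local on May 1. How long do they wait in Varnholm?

3 hours 50 minutes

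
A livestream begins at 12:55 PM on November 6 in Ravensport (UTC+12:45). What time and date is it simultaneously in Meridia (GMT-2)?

10:10 PM on Nov 5

Meridia is 14:45 behind Ravensport.
Shift by the zone difference: 12:55 PM − 14:45 = 10:10 PM on Nov 5 in Meridia.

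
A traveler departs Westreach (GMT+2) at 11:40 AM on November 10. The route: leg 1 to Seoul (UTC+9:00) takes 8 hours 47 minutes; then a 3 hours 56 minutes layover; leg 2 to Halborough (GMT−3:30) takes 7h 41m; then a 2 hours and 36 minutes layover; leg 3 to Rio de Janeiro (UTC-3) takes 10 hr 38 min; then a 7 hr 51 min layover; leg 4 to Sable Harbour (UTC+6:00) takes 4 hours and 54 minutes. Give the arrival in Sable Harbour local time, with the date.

Convert departure to UTC: 11:40 AM − 2:00 = 9:40 AM UTC on Nov 10.
Add 8 hours 47 minutes leg 1 → 6:27 PM UTC.
Add 3 hours 56 minutes layover in Seoul → 10:23 PM UTC.
Add 7 hours and 41 minutes leg 2 → 6:04 AM UTC (Nov 11).
Add 2 hours and 36 minutes layover in Halborough → 8:40 AM UTC.
Add 10 hours 38 minutes leg 3 → 7:18 PM UTC.
Add 7 hours and 51 minutes layover in Rio de Janeiro → 3:09 AM UTC (Nov 12).
Add 4 hours 54 minutes leg 4 → 8:03 AM UTC.
Sable Harbour is UTC+6:00, so local arrival = 8:03 AM + 6:00 = 2:03 PM on Nov 12.

2:03 PM on Nov 12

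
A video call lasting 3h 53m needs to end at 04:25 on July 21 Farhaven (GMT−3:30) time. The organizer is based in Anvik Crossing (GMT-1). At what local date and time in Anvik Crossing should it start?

Target end time in UTC: 04:25 + 3:30 = 07:55 on Jul 21.
Subtract 3 hours 53 minutes → start 04:02 UTC on Jul 21.
Anvik Crossing is UTC−1:00: 04:02 − 1:00 = 03:02 on Jul 21.

03:02 on Jul 21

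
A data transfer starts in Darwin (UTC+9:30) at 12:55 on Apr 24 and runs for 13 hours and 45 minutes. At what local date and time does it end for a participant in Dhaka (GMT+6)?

Convert start to UTC: 12:55 − 9:30 = 03:25 UTC on Apr 24.
Add 13 hours and 45 minutes duration → 17:10 UTC.
Dhaka is UTC+6:00, so local end time = 17:10 + 6:00 = 23:10 on Apr 24.

23:10 on Apr 24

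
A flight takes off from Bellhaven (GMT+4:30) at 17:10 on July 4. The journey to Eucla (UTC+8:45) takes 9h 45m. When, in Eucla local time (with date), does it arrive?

07:10 on July 5

Convert departure to UTC: 17:10 − 4:30 = 12:40 UTC on Jul 4.
Add 9 hours 45 minutes travel time → 22:25 UTC.
Eucla is UTC+8:45, so local arrival = 22:25 + 8:45 = 07:10 on Jul 5.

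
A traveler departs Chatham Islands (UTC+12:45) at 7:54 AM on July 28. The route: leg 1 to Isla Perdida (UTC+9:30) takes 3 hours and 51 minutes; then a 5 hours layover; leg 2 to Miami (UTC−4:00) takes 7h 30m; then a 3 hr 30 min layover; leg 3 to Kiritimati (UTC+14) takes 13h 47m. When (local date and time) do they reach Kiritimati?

6:47 PM on Jul 29

Convert departure to UTC: 7:54 AM − 12:45 = 7:09 PM UTC on Jul 27.
Add 3 hours and 51 minutes leg 1 → 11:00 PM UTC.
Add 5 hours layover in Isla Perdida → 4:00 AM UTC (Jul 28).
Add 7 hours 30 minutes leg 2 → 11:30 AM UTC.
Add 3 hours 30 minutes layover in Miami → 3:00 PM UTC.
Add 13 hours 47 minutes leg 3 → 4:47 AM UTC (Jul 29).
Kiritimati is UTC+14:00, so local arrival = 4:47 AM + 14:00 = 6:47 PM on Jul 29.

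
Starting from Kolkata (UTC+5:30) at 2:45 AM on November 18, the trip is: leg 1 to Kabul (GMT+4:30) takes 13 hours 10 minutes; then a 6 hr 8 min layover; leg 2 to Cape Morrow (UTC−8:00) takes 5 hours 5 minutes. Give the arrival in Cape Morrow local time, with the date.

Convert departure to UTC: 2:45 AM − 5:30 = 9:15 PM UTC on Nov 17.
Add 13 hours and 10 minutes leg 1 → 10:25 AM UTC (Nov 18).
Add 6 hours 8 minutes layover in Kabul → 4:33 PM UTC.
Add 5 hours 5 minutes leg 2 → 9:38 PM UTC.
Cape Morrow is UTC−8:00, so local arrival = 9:38 PM − 8:00 = 1:38 PM on Nov 18.

1:38 PM on November 18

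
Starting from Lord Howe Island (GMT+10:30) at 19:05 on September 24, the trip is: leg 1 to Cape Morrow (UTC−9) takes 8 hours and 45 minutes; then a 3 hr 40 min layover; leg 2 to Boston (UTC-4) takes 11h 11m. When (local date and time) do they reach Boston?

Convert departure to UTC: 19:05 − 10:30 = 08:35 UTC on Sep 24.
Add 8 hours and 45 minutes leg 1 → 17:20 UTC.
Add 3 hours 40 minutes layover in Cape Morrow → 21:00 UTC.
Add 11 hours 11 minutes leg 2 → 08:11 UTC (Sep 25).
Boston is UTC−4:00, so local arrival = 08:11 − 4:00 = 04:11 on Sep 25.

04:11 on September 25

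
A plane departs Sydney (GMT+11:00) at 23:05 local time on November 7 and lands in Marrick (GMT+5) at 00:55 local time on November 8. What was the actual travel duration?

Marrick is 6:00 behind Sydney.
Clock-face elapsed time (ignoring zones) is 1 hour 50 minutes.
Actual elapsed = 1 hour 50 minutes + 6:00 = 7 hours 50 minutes.

7 hours 50 minutes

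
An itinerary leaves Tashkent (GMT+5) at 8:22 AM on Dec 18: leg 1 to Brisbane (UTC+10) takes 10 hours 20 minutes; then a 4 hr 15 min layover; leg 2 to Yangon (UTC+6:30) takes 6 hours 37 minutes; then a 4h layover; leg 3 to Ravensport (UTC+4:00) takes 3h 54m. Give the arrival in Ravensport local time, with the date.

Convert departure to UTC: 8:22 AM − 5:00 = 3:22 AM UTC on Dec 18.
Add 10 hours and 20 minutes leg 1 → 1:42 PM UTC.
Add 4 hours and 15 minutes layover in Brisbane → 5:57 PM UTC.
Add 6 hours 37 minutes leg 2 → 12:34 AM UTC (Dec 19).
Add 4 hours layover in Yangon → 4:34 AM UTC.
Add 3 hours 54 minutes leg 3 → 8:28 AM UTC.
Ravensport is UTC+4:00, so local arrival = 8:28 AM + 4:00 = 12:28 PM on Dec 19.

12:28 PM on December 19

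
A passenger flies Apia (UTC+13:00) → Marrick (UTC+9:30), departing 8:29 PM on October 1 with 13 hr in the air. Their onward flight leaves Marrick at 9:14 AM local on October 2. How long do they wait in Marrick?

3 hours 15 minutes

Convert departure to UTC: 8:29 PM − 13:00 = 7:29 AM UTC on Oct 1.
Add 13 hours flight time → 8:29 PM UTC.
Marrick is UTC+9:30, so local arrival = 8:29 PM + 9:30 = 5:59 AM on Oct 2.
Layover = 9:14 AM − 5:59 AM = 3 hours 15 minutes.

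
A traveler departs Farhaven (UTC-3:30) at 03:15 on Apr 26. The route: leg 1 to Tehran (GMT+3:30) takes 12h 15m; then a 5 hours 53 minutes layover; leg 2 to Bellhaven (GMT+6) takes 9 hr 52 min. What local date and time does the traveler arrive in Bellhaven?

16:45 on April 27

Convert departure to UTC: 03:15 + 3:30 = 06:45 UTC on Apr 26.
Add 12 hours and 15 minutes leg 1 → 19:00 UTC.
Add 5 hours 53 minutes layover in Tehran → 00:53 UTC (Apr 27).
Add 9 hours and 52 minutes leg 2 → 10:45 UTC.
Bellhaven is UTC+6:00, so local arrival = 10:45 + 6:00 = 16:45 on Apr 27.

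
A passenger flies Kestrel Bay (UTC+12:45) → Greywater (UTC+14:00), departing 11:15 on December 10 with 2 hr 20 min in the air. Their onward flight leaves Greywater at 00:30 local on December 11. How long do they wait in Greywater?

9 hours 40 minutes

Convert departure to UTC: 11:15 − 12:45 = 22:30 UTC on Dec 9.
Add 2 hours and 20 minutes flight time → 00:50 UTC (Dec 10).
Greywater is UTC+14:00, so local arrival = 00:50 + 14:00 = 14:50 on Dec 10.
Layover = 00:30 − 14:50 (+1 day) = 9 hours 40 minutes.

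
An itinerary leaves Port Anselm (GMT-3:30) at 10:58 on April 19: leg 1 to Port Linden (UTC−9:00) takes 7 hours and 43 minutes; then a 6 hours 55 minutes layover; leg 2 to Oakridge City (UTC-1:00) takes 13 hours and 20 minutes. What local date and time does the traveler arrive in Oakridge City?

17:26 on Apr 20

Convert departure to UTC: 10:58 + 3:30 = 14:28 UTC on Apr 19.
Add 7 hours and 43 minutes leg 1 → 22:11 UTC.
Add 6 hours and 55 minutes layover in Port Linden → 05:06 UTC (Apr 20).
Add 13 hours and 20 minutes leg 2 → 18:26 UTC.
Oakridge City is UTC−1:00, so local arrival = 18:26 − 1:00 = 17:26 on Apr 20.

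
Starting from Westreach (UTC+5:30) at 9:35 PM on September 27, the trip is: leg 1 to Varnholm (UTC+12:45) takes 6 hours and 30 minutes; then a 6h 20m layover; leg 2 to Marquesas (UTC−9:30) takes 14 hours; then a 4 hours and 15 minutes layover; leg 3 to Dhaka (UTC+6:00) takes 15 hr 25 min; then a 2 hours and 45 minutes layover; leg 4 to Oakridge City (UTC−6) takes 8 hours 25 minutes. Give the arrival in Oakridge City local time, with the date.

Convert departure to UTC: 9:35 PM − 5:30 = 4:05 PM UTC on Sep 27.
Add 6 hours 30 minutes leg 1 → 10:35 PM UTC.
Add 6 hours and 20 minutes layover in Varnholm → 4:55 AM UTC (Sep 28).
Add 14 hours leg 2 → 6:55 PM UTC.
Add 4 hours 15 minutes layover in Marquesas → 11:10 PM UTC.
Add 15 hours and 25 minutes leg 3 → 2:35 PM UTC (Sep 29).
Add 2 hours and 45 minutes layover in Dhaka → 5:20 PM UTC.
Add 8 hours 25 minutes leg 4 → 1:45 AM UTC (Sep 30).
Oakridge City is UTC−6:00, so local arrival = 1:45 AM − 6:00 = 7:45 PM on Sep 29.

7:45 PM on September 29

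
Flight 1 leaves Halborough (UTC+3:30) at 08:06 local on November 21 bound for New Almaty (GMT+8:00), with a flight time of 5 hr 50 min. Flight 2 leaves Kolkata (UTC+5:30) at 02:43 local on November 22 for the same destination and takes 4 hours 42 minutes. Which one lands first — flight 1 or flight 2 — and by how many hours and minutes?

the first, by 15 hours 29 minutes

Flight 1 in UTC: 08:06 − 3:30 = 04:36 on Nov 21.
+5 hours and 50 minutes → arrive 10:26 UTC on Nov 21.
Flight 2 in UTC: 02:43 − 5:30 = 21:13 on Nov 21.
+4 hours and 42 minutes → arrive 01:55 UTC on Nov 22.
Flight 1 lands earlier by 15 hours 29 minutes.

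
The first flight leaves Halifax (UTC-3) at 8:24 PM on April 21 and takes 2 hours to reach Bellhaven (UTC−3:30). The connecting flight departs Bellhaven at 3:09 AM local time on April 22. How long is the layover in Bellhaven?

5 hours 15 minutes

Convert departure to UTC: 8:24 PM + 3:00 = 11:24 PM UTC on Apr 21.
Add 2 hours flight time → 1:24 AM UTC (Apr 22).
Bellhaven is UTC−3:30, so local arrival = 1:24 AM − 3:30 = 9:54 PM on Apr 21.
Layover = 3:09 AM − 9:54 PM (+1 day) = 5 hours 15 minutes.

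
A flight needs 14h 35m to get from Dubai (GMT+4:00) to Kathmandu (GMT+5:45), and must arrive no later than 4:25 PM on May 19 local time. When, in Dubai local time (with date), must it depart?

12:05 AM on May 19

Target arrival in UTC: 4:25 PM − 5:45 = 10:40 AM on May 19.
Subtract 14 hours and 35 minutes → departure 8:05 PM UTC on May 18.
Dubai is UTC+4:00: 8:05 PM + 4:00 = 12:05 AM on May 19.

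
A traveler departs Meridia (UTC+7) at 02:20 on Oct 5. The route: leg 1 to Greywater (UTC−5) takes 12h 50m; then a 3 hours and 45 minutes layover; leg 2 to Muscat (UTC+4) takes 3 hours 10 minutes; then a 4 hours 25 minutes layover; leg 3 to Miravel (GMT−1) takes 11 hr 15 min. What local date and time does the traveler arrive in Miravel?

05:45 on October 6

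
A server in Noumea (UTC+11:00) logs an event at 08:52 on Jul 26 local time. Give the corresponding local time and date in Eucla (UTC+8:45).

06:37 on July 26

In UTC: 08:52 − 11:00 = 21:52 on Jul 25.
Eucla is UTC+8:45: 21:52 + 8:45 = 06:37 on Jul 26.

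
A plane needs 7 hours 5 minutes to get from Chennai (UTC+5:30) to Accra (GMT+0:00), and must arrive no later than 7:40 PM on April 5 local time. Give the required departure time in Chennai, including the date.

Target arrival is already UTC: 7:40 PM on Apr 5.
Subtract 7 hours and 5 minutes → departure 12:35 PM UTC on Apr 5.
Chennai is UTC+5:30: 12:35 PM + 5:30 = 6:05 PM on Apr 5.

6:05 PM on Apr 5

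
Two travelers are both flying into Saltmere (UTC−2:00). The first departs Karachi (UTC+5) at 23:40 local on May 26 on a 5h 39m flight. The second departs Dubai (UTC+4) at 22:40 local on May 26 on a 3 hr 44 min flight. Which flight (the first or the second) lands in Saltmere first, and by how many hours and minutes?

the second, by 1 hour 55 minutes

Flight 1 in UTC: 23:40 − 5:00 = 18:40 on May 26.
+5 hours 39 minutes → arrive 00:19 UTC on May 27.
Flight 2 in UTC: 22:40 − 4:00 = 18:40 on May 26.
+3 hours and 44 minutes → arrive 22:24 UTC on May 26.
Flight 2 lands earlier by 1 hour 55 minutes.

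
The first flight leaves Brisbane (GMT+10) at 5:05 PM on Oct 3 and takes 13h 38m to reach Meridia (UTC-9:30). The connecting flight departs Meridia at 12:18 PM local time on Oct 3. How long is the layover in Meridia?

Convert departure to UTC: 5:05 PM − 10:00 = 7:05 AM UTC on Oct 3.
Add 13 hours and 38 minutes flight time → 8:43 PM UTC.
Meridia is UTC−9:30, so local arrival = 8:43 PM − 9:30 = 11:13 AM on Oct 3.
Layover = 12:18 PM − 11:13 AM = 1 hour 5 minutes.

1 hour 5 minutes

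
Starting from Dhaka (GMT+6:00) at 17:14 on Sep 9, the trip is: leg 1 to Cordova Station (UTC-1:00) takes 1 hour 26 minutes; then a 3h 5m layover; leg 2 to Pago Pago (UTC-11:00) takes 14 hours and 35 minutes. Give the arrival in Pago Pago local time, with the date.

19:20 on September 9

Convert departure to UTC: 17:14 − 6:00 = 11:14 UTC on Sep 9.
Add 1 hour and 26 minutes leg 1 → 12:40 UTC.
Add 3 hours and 5 minutes layover in Cordova Station → 15:45 UTC.
Add 14 hours 35 minutes leg 2 → 06:20 UTC (Sep 10).
Pago Pago is UTC−11:00, so local arrival = 06:20 − 11:00 = 19:20 on Sep 9.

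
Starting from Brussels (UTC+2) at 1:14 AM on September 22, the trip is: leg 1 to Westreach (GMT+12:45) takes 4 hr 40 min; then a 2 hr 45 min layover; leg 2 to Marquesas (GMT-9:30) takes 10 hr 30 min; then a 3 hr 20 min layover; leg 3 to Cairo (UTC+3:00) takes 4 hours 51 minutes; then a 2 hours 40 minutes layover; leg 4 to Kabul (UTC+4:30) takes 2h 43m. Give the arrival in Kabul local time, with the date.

Convert departure to UTC: 1:14 AM − 2:00 = 11:14 PM UTC on Sep 21.
Add 4 hours 40 minutes leg 1 → 3:54 AM UTC (Sep 22).
Add 2 hours and 45 minutes layover in Westreach → 6:39 AM UTC.
Add 10 hours and 30 minutes leg 2 → 5:09 PM UTC.
Add 3 hours and 20 minutes layover in Marquesas → 8:29 PM UTC.
Add 4 hours and 51 minutes leg 3 → 1:20 AM UTC (Sep 23).
Add 2 hours 40 minutes layover in Cairo → 4:00 AM UTC.
Add 2 hours 43 minutes leg 4 → 6:43 AM UTC.
Kabul is UTC+4:30, so local arrival = 6:43 AM + 4:30 = 11:13 AM on Sep 23.

11:13 AM on September 23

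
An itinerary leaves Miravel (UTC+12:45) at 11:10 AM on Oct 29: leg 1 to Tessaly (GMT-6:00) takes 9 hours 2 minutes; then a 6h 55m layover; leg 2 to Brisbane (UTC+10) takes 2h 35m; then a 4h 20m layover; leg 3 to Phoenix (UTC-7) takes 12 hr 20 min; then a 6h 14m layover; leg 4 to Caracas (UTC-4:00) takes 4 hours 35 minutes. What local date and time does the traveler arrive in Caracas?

4:26 PM on October 30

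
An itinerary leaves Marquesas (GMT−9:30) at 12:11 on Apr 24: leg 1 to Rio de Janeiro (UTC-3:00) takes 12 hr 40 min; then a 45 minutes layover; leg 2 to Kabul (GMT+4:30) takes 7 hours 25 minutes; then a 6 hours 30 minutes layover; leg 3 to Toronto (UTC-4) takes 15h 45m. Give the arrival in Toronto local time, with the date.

Convert departure to UTC: 12:11 + 9:30 = 21:41 UTC on Apr 24.
Add 12 hours 40 minutes leg 1 → 10:21 UTC (Apr 25).
Add 45 minutes layover in Rio de Janeiro → 11:06 UTC.
Add 7 hours 25 minutes leg 2 → 18:31 UTC.
Add 6 hours and 30 minutes layover in Kabul → 01:01 UTC (Apr 26).
Add 15 hours 45 minutes leg 3 → 16:46 UTC.
Toronto is UTC−4:00, so local arrival = 16:46 − 4:00 = 12:46 on Apr 26.

12:46 on Apr 26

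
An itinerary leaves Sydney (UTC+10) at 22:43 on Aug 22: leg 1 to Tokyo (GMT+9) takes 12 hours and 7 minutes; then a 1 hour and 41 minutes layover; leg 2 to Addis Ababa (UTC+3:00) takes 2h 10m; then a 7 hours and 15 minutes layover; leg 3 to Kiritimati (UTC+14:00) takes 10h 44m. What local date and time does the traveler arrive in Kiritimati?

12:40 on August 24

Convert departure to UTC: 22:43 − 10:00 = 12:43 UTC on Aug 22.
Add 12 hours 7 minutes leg 1 → 00:50 UTC (Aug 23).
Add 1 hour 41 minutes layover in Tokyo → 02:31 UTC.
Add 2 hours and 10 minutes leg 2 → 04:41 UTC.
Add 7 hours and 15 minutes layover in Addis Ababa → 11:56 UTC.
Add 10 hours 44 minutes leg 3 → 22:40 UTC.
Kiritimati is UTC+14:00, so local arrival = 22:40 + 14:00 = 12:40 on Aug 24.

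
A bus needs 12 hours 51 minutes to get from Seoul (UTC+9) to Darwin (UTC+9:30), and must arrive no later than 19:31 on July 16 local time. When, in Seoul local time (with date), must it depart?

06:10 on July 16

Target arrival in UTC: 19:31 − 9:30 = 10:01 on Jul 16.
Subtract 12 hours 51 minutes → departure 21:10 UTC on Jul 15.
Seoul is UTC+9:00: 21:10 + 9:00 = 06:10 on Jul 16.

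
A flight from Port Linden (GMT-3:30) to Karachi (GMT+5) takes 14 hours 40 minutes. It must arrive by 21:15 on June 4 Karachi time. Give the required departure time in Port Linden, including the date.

22:05 on Jun 3

Target arrival in UTC: 21:15 − 5:00 = 16:15 on Jun 4.
Subtract 14 hours and 40 minutes → departure 01:35 UTC on Jun 4.
Port Linden is UTC−3:30: 01:35 − 3:30 = 22:05 on Jun 3.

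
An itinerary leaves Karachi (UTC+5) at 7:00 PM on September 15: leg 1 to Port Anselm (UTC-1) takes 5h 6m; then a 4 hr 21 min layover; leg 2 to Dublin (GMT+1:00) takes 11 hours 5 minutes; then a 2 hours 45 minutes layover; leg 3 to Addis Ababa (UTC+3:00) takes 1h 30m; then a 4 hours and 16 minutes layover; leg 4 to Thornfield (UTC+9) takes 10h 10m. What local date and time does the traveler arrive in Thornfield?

2:13 PM on September 17

Convert departure to UTC: 7:00 PM − 5:00 = 2:00 PM UTC on Sep 15.
Add 5 hours 6 minutes leg 1 → 7:06 PM UTC.
Add 4 hours 21 minutes layover in Port Anselm → 11:27 PM UTC.
Add 11 hours and 5 minutes leg 2 → 10:32 AM UTC (Sep 16).
Add 2 hours and 45 minutes layover in Dublin → 1:17 PM UTC.
Add 1 hour 30 minutes leg 3 → 2:47 PM UTC.
Add 4 hours 16 minutes layover in Addis Ababa → 7:03 PM UTC.
Add 10 hours and 10 minutes leg 4 → 5:13 AM UTC (Sep 17).
Thornfield is UTC+9:00, so local arrival = 5:13 AM + 9:00 = 2:13 PM on Sep 17.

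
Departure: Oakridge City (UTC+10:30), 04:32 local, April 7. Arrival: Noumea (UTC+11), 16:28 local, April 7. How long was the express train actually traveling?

Departure in UTC: 04:32 − 10:30 = 18:02 on Apr 6.
Arrival in UTC: 16:28 − 11:00 = 05:28 on Apr 7.
Elapsed = 05:28 − 18:02 (+1 day) = 11 hours 26 minutes.

11 hours 26 minutes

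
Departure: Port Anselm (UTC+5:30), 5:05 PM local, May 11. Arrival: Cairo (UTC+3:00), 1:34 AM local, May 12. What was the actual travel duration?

10 hours 59 minutes

Departure in UTC: 5:05 PM − 5:30 = 11:35 AM on May 11.
Arrival in UTC: 1:34 AM − 3:00 = 10:34 PM on May 11.
Elapsed = 10:34 PM − 11:35 AM = 10 hours 59 minutes.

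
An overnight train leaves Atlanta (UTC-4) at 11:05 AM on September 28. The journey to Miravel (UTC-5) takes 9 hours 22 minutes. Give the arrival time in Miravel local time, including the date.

Convert departure to UTC: 11:05 AM + 4:00 = 3:05 PM UTC on Sep 28.
Add 9 hours 22 minutes travel time → 12:27 AM UTC (Sep 29).
Miravel is UTC−5:00, so local arrival = 12:27 AM − 5:00 = 7:27 PM on Sep 28.

7:27 PM on September 28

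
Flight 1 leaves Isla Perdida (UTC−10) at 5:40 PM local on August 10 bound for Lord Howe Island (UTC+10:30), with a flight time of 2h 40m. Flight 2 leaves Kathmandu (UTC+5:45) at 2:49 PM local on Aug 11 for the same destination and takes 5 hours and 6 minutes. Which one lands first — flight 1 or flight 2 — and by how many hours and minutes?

Flight 1 in UTC: 5:40 PM + 10:00 = 3:40 AM on Aug 11.
+2 hours and 40 minutes → arrive 6:20 AM UTC on Aug 11.
Flight 2 in UTC: 2:49 PM − 5:45 = 9:04 AM on Aug 11.
+5 hours 6 minutes → arrive 2:10 PM UTC on Aug 11.
Flight 1 lands earlier by 7 hours 50 minutes.

the first, by 7 hours 50 minutes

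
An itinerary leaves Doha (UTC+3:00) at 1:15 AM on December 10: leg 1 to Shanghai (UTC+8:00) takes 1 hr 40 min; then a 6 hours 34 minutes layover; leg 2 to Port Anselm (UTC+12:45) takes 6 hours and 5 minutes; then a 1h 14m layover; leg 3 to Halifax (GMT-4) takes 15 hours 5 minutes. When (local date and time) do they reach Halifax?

Convert departure to UTC: 1:15 AM − 3:00 = 10:15 PM UTC on Dec 9.
Add 1 hour 40 minutes leg 1 → 11:55 PM UTC.
Add 6 hours 34 minutes layover in Shanghai → 6:29 AM UTC (Dec 10).
Add 6 hours 5 minutes leg 2 → 12:34 PM UTC.
Add 1 hour 14 minutes layover in Port Anselm → 1:48 PM UTC.
Add 15 hours and 5 minutes leg 3 → 4:53 AM UTC (Dec 11).
Halifax is UTC−4:00, so local arrival = 4:53 AM − 4:00 = 12:53 AM on Dec 11.

12:53 AM on Dec 11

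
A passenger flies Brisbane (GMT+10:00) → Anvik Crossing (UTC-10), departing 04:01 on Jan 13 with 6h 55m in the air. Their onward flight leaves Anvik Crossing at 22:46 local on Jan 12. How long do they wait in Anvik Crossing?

7 hours 50 minutes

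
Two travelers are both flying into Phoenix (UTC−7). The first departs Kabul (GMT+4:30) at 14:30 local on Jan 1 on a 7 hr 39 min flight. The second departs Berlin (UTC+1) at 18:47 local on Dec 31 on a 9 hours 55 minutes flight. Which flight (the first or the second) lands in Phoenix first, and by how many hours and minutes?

the second, by 13 hours 57 minutes

Flight 1 in UTC: 14:30 − 4:30 = 10:00 on Jan 1.
+7 hours and 39 minutes → arrive 17:39 UTC on Jan 1.
Flight 2 in UTC: 18:47 − 1:00 = 17:47 on Dec 31.
+9 hours and 55 minutes → arrive 03:42 UTC on Jan 1.
Flight 2 lands earlier by 13 hours 57 minutes.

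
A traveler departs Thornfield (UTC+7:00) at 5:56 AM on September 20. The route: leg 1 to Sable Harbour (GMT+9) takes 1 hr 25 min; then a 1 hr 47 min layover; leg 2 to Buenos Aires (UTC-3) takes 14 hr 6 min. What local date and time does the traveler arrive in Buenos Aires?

1:14 PM on September 20

Convert departure to UTC: 5:56 AM − 7:00 = 10:56 PM UTC on Sep 19.
Add 1 hour 25 minutes leg 1 → 12:21 AM UTC (Sep 20).
Add 1 hour and 47 minutes layover in Sable Harbour → 2:08 AM UTC.
Add 14 hours and 6 minutes leg 2 → 4:14 PM UTC.
Buenos Aires is UTC−3:00, so local arrival = 4:14 PM − 3:00 = 1:14 PM on Sep 20.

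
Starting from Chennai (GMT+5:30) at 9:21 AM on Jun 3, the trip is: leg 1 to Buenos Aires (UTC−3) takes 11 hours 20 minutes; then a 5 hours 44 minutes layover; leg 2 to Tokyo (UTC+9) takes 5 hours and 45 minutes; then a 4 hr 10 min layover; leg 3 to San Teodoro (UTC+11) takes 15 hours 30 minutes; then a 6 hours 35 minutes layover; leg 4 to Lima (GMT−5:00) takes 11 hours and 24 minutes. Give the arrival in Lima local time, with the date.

11:19 AM on Jun 5

Convert departure to UTC: 9:21 AM − 5:30 = 3:51 AM UTC on Jun 3.
Add 11 hours 20 minutes leg 1 → 3:11 PM UTC.
Add 5 hours and 44 minutes layover in Buenos Aires → 8:55 PM UTC.
Add 5 hours and 45 minutes leg 2 → 2:40 AM UTC (Jun 4).
Add 4 hours 10 minutes layover in Tokyo → 6:50 AM UTC.
Add 15 hours and 30 minutes leg 3 → 10:20 PM UTC.
Add 6 hours and 35 minutes layover in San Teodoro → 4:55 AM UTC (Jun 5).
Add 11 hours 24 minutes leg 4 → 4:19 PM UTC.
Lima is UTC−5:00, so local arrival = 4:19 PM − 5:00 = 11:19 AM on Jun 5.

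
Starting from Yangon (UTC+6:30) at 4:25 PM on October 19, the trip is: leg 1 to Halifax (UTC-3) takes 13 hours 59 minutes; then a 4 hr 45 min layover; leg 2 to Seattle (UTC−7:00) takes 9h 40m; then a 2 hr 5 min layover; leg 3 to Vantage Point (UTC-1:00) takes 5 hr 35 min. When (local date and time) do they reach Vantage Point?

8:59 PM on Oct 20

Convert departure to UTC: 4:25 PM − 6:30 = 9:55 AM UTC on Oct 19.
Add 13 hours and 59 minutes leg 1 → 11:54 PM UTC.
Add 4 hours 45 minutes layover in Halifax → 4:39 AM UTC (Oct 20).
Add 9 hours and 40 minutes leg 2 → 2:19 PM UTC.
Add 2 hours 5 minutes layover in Seattle → 4:24 PM UTC.
Add 5 hours 35 minutes leg 3 → 9:59 PM UTC.
Vantage Point is UTC−1:00, so local arrival = 9:59 PM − 1:00 = 8:59 PM on Oct 20.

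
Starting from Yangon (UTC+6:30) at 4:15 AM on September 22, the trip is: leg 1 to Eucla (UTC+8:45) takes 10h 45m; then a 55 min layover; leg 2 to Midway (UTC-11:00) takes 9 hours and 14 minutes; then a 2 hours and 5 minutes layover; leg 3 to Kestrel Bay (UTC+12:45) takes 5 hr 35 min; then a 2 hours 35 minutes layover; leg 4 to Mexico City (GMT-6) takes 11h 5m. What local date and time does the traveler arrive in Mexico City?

Convert departure to UTC: 4:15 AM − 6:30 = 9:45 PM UTC on Sep 21.
Add 10 hours 45 minutes leg 1 → 8:30 AM UTC (Sep 22).
Add 55 minutes layover in Eucla → 9:25 AM UTC.
Add 9 hours 14 minutes leg 2 → 6:39 PM UTC.
Add 2 hours 5 minutes layover in Midway → 8:44 PM UTC.
Add 5 hours and 35 minutes leg 3 → 2:19 AM UTC (Sep 23).
Add 2 hours and 35 minutes layover in Kestrel Bay → 4:54 AM UTC.
Add 11 hours 5 minutes leg 4 → 3:59 PM UTC.
Mexico City is UTC−6:00, so local arrival = 3:59 PM − 6:00 = 9:59 AM on Sep 23.

9:59 AM on September 23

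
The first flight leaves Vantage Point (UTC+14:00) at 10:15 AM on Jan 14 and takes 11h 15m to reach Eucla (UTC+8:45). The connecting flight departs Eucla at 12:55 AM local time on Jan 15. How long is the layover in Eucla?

8 hours 40 minutes

Convert departure to UTC: 10:15 AM − 14:00 = 8:15 PM UTC on Jan 13.
Add 11 hours 15 minutes flight time → 7:30 AM UTC (Jan 14).
Eucla is UTC+8:45, so local arrival = 7:30 AM + 8:45 = 4:15 PM on Jan 14.
Layover = 12:55 AM − 4:15 PM (+1 day) = 8 hours 40 minutes.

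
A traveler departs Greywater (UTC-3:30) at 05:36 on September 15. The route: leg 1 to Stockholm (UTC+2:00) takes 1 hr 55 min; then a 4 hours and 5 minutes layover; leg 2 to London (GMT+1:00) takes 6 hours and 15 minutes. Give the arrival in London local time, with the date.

22:21 on September 15

Convert departure to UTC: 05:36 + 3:30 = 09:06 UTC on Sep 15.
Add 1 hour and 55 minutes leg 1 → 11:01 UTC.
Add 4 hours and 5 minutes layover in Stockholm → 15:06 UTC.
Add 6 hours 15 minutes leg 2 → 21:21 UTC.
London is UTC+1:00, so local arrival = 21:21 + 1:00 = 22:21 on Sep 15.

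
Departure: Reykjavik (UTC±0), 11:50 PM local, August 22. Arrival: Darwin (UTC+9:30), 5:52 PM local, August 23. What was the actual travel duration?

8 hours 32 minutes

Departure is already UTC: 11:50 PM on Aug 22.
Arrival in UTC: 5:52 PM − 9:30 = 8:22 AM on Aug 23.
Elapsed = 8:22 AM − 11:50 PM (+1 day) = 8 hours 32 minutes.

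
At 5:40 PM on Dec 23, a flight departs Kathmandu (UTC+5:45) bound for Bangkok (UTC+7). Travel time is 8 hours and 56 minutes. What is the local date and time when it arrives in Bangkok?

Bangkok is 1:15 ahead of Kathmandu.
After 8 hours 56 minutes it is 2:36 AM (Dec 24) in Kathmandu.
Shift by the zone difference: 2:36 AM + 1:15 = 3:51 AM on Dec 24 in Bangkok.

3:51 AM on Dec 24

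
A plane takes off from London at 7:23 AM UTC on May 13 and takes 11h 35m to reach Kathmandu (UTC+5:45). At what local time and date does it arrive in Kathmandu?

12:43 AM on May 14

Departure is given in UTC: 7:23 AM on May 13.
Add 11 hours 35 minutes → 6:58 PM UTC.
Kathmandu is UTC+5:45: 6:58 PM + 5:45 = 12:43 AM on May 14.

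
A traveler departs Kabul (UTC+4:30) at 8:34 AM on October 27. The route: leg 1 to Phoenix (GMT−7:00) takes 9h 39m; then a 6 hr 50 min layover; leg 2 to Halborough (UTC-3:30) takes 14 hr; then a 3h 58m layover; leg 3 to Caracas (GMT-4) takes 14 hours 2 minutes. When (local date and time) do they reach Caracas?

12:33 AM on October 29

Convert departure to UTC: 8:34 AM − 4:30 = 4:04 AM UTC on Oct 27.
Add 9 hours 39 minutes leg 1 → 1:43 PM UTC.
Add 6 hours 50 minutes layover in Phoenix → 8:33 PM UTC.
Add 14 hours leg 2 → 10:33 AM UTC (Oct 28).
Add 3 hours 58 minutes layover in Halborough → 2:31 PM UTC.
Add 14 hours and 2 minutes leg 3 → 4:33 AM UTC (Oct 29).
Caracas is UTC−4:00, so local arrival = 4:33 AM − 4:00 = 12:33 AM on Oct 29.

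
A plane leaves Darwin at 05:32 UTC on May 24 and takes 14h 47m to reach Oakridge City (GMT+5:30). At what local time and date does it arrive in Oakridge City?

Departure is given in UTC: 05:32 on May 24.
Add 14 hours 47 minutes → 20:19 UTC.
Oakridge City is UTC+5:30: 20:19 + 5:30 = 01:49 on May 25.

01:49 on May 25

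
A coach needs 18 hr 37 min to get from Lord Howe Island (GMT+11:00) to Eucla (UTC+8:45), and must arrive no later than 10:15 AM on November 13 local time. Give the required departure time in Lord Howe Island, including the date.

5:53 PM on Nov 12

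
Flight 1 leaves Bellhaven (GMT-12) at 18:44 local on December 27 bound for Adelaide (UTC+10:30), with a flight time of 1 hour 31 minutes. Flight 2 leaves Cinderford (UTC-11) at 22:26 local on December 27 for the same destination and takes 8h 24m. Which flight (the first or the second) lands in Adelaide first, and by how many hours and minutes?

Flight 1 in UTC: 18:44 + 12:00 = 06:44 on Dec 28.
+1 hour and 31 minutes → arrive 08:15 UTC on Dec 28.
Flight 2 in UTC: 22:26 + 11:00 = 09:26 on Dec 28.
+8 hours 24 minutes → arrive 17:50 UTC on Dec 28.
Flight 1 lands earlier by 9 hours 35 minutes.

the first, by 9 hours 35 minutes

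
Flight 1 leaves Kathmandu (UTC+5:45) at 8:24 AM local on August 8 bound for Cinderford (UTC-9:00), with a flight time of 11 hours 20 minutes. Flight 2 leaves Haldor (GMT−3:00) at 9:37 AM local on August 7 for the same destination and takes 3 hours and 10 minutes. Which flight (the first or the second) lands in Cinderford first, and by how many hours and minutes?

the second, by 22 hours 12 minutes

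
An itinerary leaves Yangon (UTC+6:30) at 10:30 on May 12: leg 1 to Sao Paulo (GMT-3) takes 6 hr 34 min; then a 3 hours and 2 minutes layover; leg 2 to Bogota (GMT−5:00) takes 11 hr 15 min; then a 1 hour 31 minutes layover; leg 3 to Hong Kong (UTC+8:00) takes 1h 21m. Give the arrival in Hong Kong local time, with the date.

Convert departure to UTC: 10:30 − 6:30 = 04:00 UTC on May 12.
Add 6 hours and 34 minutes leg 1 → 10:34 UTC.
Add 3 hours and 2 minutes layover in Sao Paulo → 13:36 UTC.
Add 11 hours and 15 minutes leg 2 → 00:51 UTC (May 13).
Add 1 hour 31 minutes layover in Bogota → 02:22 UTC.
Add 1 hour and 21 minutes leg 3 → 03:43 UTC.
Hong Kong is UTC+8:00, so local arrival = 03:43 + 8:00 = 11:43 on May 13.

11:43 on May 13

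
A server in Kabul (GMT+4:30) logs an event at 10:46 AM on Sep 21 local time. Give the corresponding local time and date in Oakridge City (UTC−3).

3:16 AM on September 21

In UTC: 10:46 AM − 4:30 = 6:16 AM on Sep 21.
Oakridge City is UTC−3:00: 6:16 AM − 3:00 = 3:16 AM on Sep 21.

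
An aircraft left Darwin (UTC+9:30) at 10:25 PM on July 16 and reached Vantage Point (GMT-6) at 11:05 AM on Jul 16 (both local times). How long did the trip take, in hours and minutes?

Departure in UTC: 10:25 PM − 9:30 = 12:55 PM on Jul 16.
Arrival in UTC: 11:05 AM + 6:00 = 5:05 PM on Jul 16.
Elapsed = 5:05 PM − 12:55 PM = 4 hours 10 minutes.

4 hours 10 minutes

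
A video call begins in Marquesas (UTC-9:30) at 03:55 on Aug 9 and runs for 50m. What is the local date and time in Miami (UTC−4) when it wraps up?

Convert start to UTC: 03:55 + 9:30 = 13:25 UTC on Aug 9.
Add 50 minutes duration → 14:15 UTC.
Miami is UTC−4:00, so local end time = 14:15 − 4:00 = 10:15 on Aug 9.

10:15 on August 9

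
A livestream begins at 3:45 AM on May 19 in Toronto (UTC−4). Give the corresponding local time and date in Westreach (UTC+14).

In UTC: 3:45 AM + 4:00 = 7:45 AM on May 19.
Westreach is UTC+14:00: 7:45 AM + 14:00 = 9:45 PM on May 19.

9:45 PM on May 19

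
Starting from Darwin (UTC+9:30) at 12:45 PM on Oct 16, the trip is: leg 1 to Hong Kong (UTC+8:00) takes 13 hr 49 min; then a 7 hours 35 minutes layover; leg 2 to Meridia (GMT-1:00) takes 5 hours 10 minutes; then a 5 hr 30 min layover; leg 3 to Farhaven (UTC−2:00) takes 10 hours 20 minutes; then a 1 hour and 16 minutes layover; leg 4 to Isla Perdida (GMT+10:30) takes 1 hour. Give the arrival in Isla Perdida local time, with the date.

10:25 AM on October 18

Convert departure to UTC: 12:45 PM − 9:30 = 3:15 AM UTC on Oct 16.
Add 13 hours 49 minutes leg 1 → 5:04 PM UTC.
Add 7 hours and 35 minutes layover in Hong Kong → 12:39 AM UTC (Oct 17).
Add 5 hours 10 minutes leg 2 → 5:49 AM UTC.
Add 5 hours 30 minutes layover in Meridia → 11:19 AM UTC.
Add 10 hours 20 minutes leg 3 → 9:39 PM UTC.
Add 1 hour and 16 minutes layover in Farhaven → 10:55 PM UTC.
Add 1 hour leg 4 → 11:55 PM UTC.
Isla Perdida is UTC+10:30, so local arrival = 11:55 PM + 10:30 = 10:25 AM on Oct 18.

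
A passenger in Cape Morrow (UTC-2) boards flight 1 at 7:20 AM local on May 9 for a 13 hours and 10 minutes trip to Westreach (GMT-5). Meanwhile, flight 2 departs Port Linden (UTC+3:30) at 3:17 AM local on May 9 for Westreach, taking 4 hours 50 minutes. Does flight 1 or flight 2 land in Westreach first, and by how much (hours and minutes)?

Flight 1 in UTC: 7:20 AM + 2:00 = 9:20 AM on May 9.
+13 hours 10 minutes → arrive 10:30 PM UTC on May 9.
Flight 2 in UTC: 3:17 AM − 3:30 = 11:47 PM on May 8.
+4 hours 50 minutes → arrive 4:37 AM UTC on May 9.
Flight 2 lands earlier by 17 hours 53 minutes.

the second, by 17 hours 53 minutes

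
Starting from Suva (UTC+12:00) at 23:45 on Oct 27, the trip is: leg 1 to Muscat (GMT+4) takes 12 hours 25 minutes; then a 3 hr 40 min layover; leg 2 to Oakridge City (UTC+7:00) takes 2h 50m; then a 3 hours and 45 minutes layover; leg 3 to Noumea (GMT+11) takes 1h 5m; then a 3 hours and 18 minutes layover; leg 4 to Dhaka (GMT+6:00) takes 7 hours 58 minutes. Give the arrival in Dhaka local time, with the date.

Convert departure to UTC: 23:45 − 12:00 = 11:45 UTC on Oct 27.
Add 12 hours 25 minutes leg 1 → 00:10 UTC (Oct 28).
Add 3 hours 40 minutes layover in Muscat → 03:50 UTC.
Add 2 hours 50 minutes leg 2 → 06:40 UTC.
Add 3 hours 45 minutes layover in Oakridge City → 10:25 UTC.
Add 1 hour 5 minutes leg 3 → 11:30 UTC.
Add 3 hours 18 minutes layover in Noumea → 14:48 UTC.
Add 7 hours and 58 minutes leg 4 → 22:46 UTC.
Dhaka is UTC+6:00, so local arrival = 22:46 + 6:00 = 04:46 on Oct 29.

04:46 on October 29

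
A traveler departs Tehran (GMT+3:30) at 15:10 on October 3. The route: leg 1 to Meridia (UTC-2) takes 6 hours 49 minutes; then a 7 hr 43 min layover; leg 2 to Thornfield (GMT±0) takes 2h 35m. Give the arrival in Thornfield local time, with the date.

Convert departure to UTC: 15:10 − 3:30 = 11:40 UTC on Oct 3.
Add 6 hours 49 minutes leg 1 → 18:29 UTC.
Add 7 hours and 43 minutes layover in Meridia → 02:12 UTC (Oct 4).
Add 2 hours and 35 minutes leg 2 → 04:47 UTC.
Thornfield is UTC+0, so local arrival is the same: 04:47 on Oct 4.

04:47 on October 4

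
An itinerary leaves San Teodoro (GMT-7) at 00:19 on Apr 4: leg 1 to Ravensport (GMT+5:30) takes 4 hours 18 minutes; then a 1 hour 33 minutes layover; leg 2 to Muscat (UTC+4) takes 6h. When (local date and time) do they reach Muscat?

Convert departure to UTC: 00:19 + 7:00 = 07:19 UTC on Apr 4.
Add 4 hours 18 minutes leg 1 → 11:37 UTC.
Add 1 hour 33 minutes layover in Ravensport → 13:10 UTC.
Add 6 hours leg 2 → 19:10 UTC.
Muscat is UTC+4:00, so local arrival = 19:10 + 4:00 = 23:10 on Apr 4.

23:10 on April 4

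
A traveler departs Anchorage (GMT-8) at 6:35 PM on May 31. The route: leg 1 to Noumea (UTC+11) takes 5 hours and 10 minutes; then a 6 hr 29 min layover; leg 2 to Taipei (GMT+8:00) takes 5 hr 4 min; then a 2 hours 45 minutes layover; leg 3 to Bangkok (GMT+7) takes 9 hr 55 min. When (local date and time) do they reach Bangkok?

Convert departure to UTC: 6:35 PM + 8:00 = 2:35 AM UTC on Jun 1.
Add 5 hours and 10 minutes leg 1 → 7:45 AM UTC.
Add 6 hours 29 minutes layover in Noumea → 2:14 PM UTC.
Add 5 hours 4 minutes leg 2 → 7:18 PM UTC.
Add 2 hours and 45 minutes layover in Taipei → 10:03 PM UTC.
Add 9 hours and 55 minutes leg 3 → 7:58 AM UTC (Jun 2).
Bangkok is UTC+7:00, so local arrival = 7:58 AM + 7:00 = 2:58 PM on Jun 2.

2:58 PM on June 2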